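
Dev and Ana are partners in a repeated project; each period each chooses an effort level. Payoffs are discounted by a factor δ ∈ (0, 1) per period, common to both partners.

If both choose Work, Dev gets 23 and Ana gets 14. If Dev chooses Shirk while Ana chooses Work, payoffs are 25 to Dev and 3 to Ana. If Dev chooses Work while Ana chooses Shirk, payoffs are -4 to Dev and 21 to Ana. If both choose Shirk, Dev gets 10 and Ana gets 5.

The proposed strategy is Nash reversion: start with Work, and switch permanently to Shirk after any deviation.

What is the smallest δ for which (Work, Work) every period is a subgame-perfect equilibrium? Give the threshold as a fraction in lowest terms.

Dev: cooperation gives 23 each period; deviation gives 25 once then 10 forever.
  23/(1−δ) ≥ 25 + 10δ/(1−δ) ⇒ δ ≥ 2/15.
Ana: cooperation gives 14 each period; deviation gives 21 once then 5 forever.
  δ ≥ 7/16.
Both must hold, so the binding constraint is Ana's: δ ≥ 7/16.

7/16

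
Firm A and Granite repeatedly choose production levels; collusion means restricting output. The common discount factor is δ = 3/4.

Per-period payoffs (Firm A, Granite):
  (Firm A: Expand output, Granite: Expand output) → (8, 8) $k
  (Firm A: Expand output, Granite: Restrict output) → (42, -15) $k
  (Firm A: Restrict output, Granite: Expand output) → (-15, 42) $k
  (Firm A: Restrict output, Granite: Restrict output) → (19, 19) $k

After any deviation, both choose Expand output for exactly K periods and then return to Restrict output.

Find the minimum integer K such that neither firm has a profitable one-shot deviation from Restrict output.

5

IC: δ(1−δ^K)/(1−δ) ≥ (42−19)/(19−8) = 23/11.
With δ = 3/4: need 1 − δ^K ≥ 23/11·(1−3/4)/(3/4), i.e. δ^K ≤ 0.3030.
Since (3/4)^4 = 0.3164 and (3/4)^5 = 0.2373, the smallest such K is 5.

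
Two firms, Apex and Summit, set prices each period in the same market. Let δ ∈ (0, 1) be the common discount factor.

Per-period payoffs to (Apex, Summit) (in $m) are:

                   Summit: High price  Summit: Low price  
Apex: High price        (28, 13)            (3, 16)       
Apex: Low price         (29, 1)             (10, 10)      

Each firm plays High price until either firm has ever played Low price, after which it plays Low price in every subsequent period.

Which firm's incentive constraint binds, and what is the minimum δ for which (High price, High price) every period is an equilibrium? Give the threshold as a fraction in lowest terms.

Summit; δ ≥ 1/2

Apex: cooperation gives 28 each period; deviation gives 29 once then 10 forever.
  28/(1−δ) ≥ 29 + 10δ/(1−δ) ⇒ δ ≥ 1/19.
Summit: cooperation gives 13 each period; deviation gives 16 once then 10 forever.
  δ ≥ 3/6 = 1/2.
Both must hold, so the binding constraint is Summit's: δ ≥ 1/2.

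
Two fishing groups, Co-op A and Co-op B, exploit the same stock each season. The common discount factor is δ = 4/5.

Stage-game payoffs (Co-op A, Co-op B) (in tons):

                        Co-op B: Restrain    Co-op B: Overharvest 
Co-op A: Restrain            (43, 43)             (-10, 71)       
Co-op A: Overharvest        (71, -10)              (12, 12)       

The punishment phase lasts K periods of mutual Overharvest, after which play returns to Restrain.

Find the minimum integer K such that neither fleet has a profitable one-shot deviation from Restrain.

IC: δ(1−δ^K)/(1−δ) ≥ (71−43)/(43−12) = 28/31.
With δ = 4/5: need 1 − δ^K ≥ 28/31·(1−4/5)/(4/5), i.e. δ^K ≤ 0.7742.
Since (4/5)^1 = 0.8000 and (4/5)^2 = 0.6400, the smallest such K is 2.

2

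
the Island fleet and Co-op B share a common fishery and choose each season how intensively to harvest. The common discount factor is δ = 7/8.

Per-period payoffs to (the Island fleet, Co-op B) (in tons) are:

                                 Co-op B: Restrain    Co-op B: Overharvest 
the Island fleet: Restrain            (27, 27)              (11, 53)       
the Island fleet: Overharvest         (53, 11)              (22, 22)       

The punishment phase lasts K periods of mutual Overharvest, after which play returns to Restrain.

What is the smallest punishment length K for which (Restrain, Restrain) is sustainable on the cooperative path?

No profitable deviation requires (27−22)(δ+…+δ^K) ≥ 53−27, i.e. δ+…+δ^K ≥ 26/5 ≈ 5.2000.
With δ = 7/8, the partial sums are K=1: 0.8750, K=2: 1.6406, …, K=9: 4.8954, K=10: 5.1585, K=11: 5.3887.
K = 11 is the first length at which the sum reaches 5.2000.

11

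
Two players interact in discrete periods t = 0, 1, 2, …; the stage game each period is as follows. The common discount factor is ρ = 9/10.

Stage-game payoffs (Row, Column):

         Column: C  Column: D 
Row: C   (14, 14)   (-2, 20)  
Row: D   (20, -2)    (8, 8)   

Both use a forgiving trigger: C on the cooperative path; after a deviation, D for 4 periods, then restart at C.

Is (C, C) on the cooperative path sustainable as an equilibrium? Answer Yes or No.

Comparing payoff streams over the 5 periods until play realigns: cooperate → 14(1+ρ+…+ρ^4); deviate → 20 + 8(ρ+…+ρ^4).
Cooperation is sustained iff (14−8)(ρ+…+ρ^4) ≥ 20−14.
ρ+…+ρ^4 = 9/10·(1−(9/10)^4)/(1−9/10) = 3.0951, and (20−14)/(14−8) = 1.0000.
3.0951 ≥ 1.0000, so cooperation is sustainable.

Yes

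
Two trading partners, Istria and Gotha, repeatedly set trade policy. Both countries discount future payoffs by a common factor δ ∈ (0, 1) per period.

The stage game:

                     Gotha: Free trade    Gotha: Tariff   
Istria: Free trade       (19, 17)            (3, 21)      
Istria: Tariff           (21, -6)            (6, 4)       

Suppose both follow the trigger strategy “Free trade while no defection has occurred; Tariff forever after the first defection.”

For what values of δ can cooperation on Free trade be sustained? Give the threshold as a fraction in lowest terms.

4/17

Istria: cooperation gives 19 each period; deviation gives 21 once then 6 forever.
  19/(1−δ) ≥ 21 + 6δ/(1−δ) ⇒ δ ≥ 2/15.
Gotha: cooperation gives 17 each period; deviation gives 21 once then 4 forever.
  δ ≥ 4/17.
Both must hold, so the binding constraint is Gotha's: δ ≥ 4/17.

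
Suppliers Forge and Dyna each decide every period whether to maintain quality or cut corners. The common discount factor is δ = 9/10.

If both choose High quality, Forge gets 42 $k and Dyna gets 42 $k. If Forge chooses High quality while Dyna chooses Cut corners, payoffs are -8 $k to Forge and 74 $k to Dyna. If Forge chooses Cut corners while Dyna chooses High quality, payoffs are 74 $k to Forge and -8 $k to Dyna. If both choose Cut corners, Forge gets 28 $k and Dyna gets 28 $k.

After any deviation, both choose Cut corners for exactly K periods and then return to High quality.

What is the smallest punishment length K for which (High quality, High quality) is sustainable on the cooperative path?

3

No profitable deviation requires (42−28)(δ+…+δ^K) ≥ 74−42, i.e. δ+…+δ^K ≥ 16/7 ≈ 2.2857.
With δ = 9/10, the partial sums are K=1: 0.9000, K=2: 1.7100, K=3: 2.4390.
K = 3 is the first length at which the sum reaches 2.2857.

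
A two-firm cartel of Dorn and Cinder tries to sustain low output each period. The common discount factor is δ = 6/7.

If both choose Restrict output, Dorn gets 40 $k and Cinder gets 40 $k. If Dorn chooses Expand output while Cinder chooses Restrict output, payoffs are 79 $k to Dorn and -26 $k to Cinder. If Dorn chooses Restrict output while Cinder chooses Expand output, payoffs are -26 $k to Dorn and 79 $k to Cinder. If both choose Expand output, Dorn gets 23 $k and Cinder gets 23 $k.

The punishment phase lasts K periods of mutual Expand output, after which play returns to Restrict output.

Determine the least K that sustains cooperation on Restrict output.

IC: δ(1−δ^K)/(1−δ) ≥ (79−40)/(40−23) = 39/17.
With δ = 6/7: need 1 − δ^K ≥ 39/17·(1−6/7)/(6/7), i.e. δ^K ≤ 0.6176.
Since (6/7)^3 = 0.6297 and (6/7)^4 = 0.5398, the smallest such K is 4.

4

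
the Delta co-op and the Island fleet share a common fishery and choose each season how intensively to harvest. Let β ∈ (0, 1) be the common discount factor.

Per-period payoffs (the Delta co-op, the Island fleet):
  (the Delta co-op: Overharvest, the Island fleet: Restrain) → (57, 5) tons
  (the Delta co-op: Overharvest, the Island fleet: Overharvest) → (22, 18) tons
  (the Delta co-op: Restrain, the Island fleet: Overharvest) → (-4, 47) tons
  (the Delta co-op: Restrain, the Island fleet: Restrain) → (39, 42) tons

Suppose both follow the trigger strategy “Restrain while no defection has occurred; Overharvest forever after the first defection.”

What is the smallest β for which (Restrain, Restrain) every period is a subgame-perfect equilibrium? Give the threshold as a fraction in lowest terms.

the Delta co-op: cooperation gives 39 each period; deviation gives 57 once then 22 forever.
  39/(1−β) ≥ 57 + 22β/(1−β) ⇒ β ≥ 18/35.
the Island fleet: cooperation gives 42 each period; deviation gives 47 once then 18 forever.
  β ≥ 5/29.
Both must hold, so the binding constraint is the Delta co-op's: β ≥ 18/35.

18/35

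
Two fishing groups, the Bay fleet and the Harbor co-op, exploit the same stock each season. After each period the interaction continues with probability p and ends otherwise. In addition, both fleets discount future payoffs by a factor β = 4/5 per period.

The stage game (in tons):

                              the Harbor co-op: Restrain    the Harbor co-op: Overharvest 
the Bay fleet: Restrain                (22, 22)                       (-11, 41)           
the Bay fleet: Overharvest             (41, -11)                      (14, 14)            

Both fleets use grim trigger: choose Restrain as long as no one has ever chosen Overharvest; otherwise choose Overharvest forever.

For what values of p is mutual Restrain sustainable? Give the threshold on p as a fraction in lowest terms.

Expected continuation weight on next period's payoff is β·p = 4/5·p, which plays the role of the discount factor.
Cooperation requires 4/5·p ≥ (41−22)/(41−14) = 19/27, hence p ≥ 95/108.

95/108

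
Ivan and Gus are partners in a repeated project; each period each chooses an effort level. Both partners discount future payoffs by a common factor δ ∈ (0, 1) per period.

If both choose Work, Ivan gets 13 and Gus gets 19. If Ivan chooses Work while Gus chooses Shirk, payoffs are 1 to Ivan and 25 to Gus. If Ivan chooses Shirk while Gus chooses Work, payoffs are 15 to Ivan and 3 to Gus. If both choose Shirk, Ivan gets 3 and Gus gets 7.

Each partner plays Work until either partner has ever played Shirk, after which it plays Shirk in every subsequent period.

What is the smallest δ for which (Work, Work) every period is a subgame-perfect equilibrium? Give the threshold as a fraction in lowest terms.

Ivan: cooperation gives 13 each period; deviation gives 15 once then 3 forever.
  13/(1−δ) ≥ 15 + 3δ/(1−δ) ⇒ δ ≥ 2/12 = 1/6.
Gus: cooperation gives 19 each period; deviation gives 25 once then 7 forever.
  δ ≥ 6/18 = 1/3.
Both must hold, so the binding constraint is Gus's: δ ≥ 1/3.

1/3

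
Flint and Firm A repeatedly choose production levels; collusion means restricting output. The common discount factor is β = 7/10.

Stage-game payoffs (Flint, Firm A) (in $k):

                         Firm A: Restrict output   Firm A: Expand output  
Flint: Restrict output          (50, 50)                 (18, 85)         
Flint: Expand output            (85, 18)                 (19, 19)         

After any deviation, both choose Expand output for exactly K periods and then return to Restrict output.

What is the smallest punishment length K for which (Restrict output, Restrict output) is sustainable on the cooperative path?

No profitable deviation requires (50−19)(β+…+β^K) ≥ 85−50, i.e. β+…+β^K ≥ 35/31 ≈ 1.1290.
With β = 7/10, the partial sums are K=1: 0.7000, K=2: 1.1900.
K = 2 is the first length at which the sum reaches 1.1290.

2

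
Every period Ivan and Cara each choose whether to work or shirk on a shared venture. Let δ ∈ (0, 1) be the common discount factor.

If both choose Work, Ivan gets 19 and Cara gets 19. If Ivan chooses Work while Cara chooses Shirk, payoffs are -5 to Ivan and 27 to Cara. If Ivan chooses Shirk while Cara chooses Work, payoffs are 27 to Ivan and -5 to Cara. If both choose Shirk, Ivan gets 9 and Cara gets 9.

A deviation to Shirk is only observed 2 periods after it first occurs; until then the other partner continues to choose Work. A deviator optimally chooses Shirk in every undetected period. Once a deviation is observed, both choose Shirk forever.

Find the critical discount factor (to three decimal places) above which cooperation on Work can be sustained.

0.667

The best deviation is to choose Shirk for all 2 undetected periods, earning 27 each, then 9 forever once detected.
Deviation value: 27(1−δ^2)/(1−δ) + 9δ^2/(1−δ); cooperation value: 19/(1−δ).
IC: 19 ≥ 27(1−δ^2) + 9δ^2 = 27 − 18δ^2.
So δ^2 ≥ 8/18 = 4/9, giving δ ≥ (4/9)^(1/2) ≈ 0.667.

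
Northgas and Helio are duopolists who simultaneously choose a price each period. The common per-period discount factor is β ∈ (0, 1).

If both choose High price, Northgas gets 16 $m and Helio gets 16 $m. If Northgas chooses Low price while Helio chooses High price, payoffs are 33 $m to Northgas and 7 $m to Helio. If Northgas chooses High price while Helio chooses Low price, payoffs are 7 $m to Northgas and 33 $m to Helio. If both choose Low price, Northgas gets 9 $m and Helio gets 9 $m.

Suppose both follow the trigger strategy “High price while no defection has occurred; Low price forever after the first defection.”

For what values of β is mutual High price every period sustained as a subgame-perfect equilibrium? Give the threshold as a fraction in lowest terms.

17/24

16/(1−β) ≥ 33 + 9β/(1−β)
16 ≥ 33 − 24β
β ≥ 17/24.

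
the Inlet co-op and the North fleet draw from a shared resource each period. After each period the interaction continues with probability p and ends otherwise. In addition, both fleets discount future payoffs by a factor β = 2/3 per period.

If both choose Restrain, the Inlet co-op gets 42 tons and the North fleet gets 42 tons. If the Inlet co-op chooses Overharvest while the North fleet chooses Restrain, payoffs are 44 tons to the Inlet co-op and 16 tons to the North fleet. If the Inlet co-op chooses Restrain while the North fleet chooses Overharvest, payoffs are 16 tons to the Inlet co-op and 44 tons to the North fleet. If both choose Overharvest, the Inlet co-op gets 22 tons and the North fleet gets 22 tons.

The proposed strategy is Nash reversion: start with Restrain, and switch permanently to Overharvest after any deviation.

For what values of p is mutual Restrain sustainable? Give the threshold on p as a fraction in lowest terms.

3/22

With continuation probability p and discount β, the effective per-period discount factor is βp.
Grim-trigger IC: βp ≥ (44−42)/(44−22) = 1/11.
So p ≥ (1/11)/(2/3) = 3/22.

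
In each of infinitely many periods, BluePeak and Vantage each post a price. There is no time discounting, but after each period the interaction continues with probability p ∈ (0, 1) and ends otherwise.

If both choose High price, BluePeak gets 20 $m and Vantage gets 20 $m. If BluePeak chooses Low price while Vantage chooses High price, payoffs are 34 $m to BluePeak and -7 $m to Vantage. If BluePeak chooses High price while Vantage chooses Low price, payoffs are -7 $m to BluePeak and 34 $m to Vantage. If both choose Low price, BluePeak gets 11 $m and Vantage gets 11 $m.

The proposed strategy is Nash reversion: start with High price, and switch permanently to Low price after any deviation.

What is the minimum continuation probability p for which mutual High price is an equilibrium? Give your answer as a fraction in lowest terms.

With no time discounting, the continuation probability p plays the role of the discount factor.
Grim-trigger IC: 20/(1−p) ≥ 34 + 11p/(1−p) ⇒ p ≥ (34−20)/(34−11) = 14/23.

14/23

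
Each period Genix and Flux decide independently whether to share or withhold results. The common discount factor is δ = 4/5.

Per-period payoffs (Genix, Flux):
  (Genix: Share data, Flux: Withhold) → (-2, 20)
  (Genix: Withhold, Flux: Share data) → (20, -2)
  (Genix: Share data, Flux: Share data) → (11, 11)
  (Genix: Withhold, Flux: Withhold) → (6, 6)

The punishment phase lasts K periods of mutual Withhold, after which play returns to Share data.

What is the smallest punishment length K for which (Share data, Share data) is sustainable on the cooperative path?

3

No profitable deviation requires (11−6)(δ+…+δ^K) ≥ 20−11, i.e. δ+…+δ^K ≥ 9/5 ≈ 1.8000.
With δ = 4/5, the partial sums are K=1: 0.8000, K=2: 1.4400, K=3: 1.9520.
K = 3 is the first length at which the sum reaches 1.8000.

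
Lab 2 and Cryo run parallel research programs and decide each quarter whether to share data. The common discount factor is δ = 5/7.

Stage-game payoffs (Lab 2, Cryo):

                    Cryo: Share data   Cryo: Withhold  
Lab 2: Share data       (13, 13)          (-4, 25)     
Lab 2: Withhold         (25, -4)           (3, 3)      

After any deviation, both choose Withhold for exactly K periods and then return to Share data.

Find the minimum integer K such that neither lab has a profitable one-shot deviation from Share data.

Need Σ_{k=1}^{K} δ^k ≥ (25−13)/(13−3) = 1.2000 at δ = 5/7.
At K = 1 the sum is 0.7143 < 1.2000; at K = 2 it is 1.2245 ≥ 1.2000.
So the minimum punishment length is K = 2.

2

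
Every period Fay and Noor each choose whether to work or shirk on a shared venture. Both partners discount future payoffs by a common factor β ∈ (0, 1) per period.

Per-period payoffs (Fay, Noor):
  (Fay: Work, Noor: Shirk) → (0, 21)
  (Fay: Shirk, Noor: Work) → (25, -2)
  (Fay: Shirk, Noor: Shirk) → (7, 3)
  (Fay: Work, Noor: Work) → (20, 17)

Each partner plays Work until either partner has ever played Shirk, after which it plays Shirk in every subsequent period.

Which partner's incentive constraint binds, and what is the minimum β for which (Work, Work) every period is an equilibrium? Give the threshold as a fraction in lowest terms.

Fay; β ≥ 5/18

Fay's threshold: (25−20)/(25−7) = 5/18.
Noor's threshold: (21−17)/(21−3) = 2/9.
5/18 > 2/9, so Fay binds and β* = 5/18.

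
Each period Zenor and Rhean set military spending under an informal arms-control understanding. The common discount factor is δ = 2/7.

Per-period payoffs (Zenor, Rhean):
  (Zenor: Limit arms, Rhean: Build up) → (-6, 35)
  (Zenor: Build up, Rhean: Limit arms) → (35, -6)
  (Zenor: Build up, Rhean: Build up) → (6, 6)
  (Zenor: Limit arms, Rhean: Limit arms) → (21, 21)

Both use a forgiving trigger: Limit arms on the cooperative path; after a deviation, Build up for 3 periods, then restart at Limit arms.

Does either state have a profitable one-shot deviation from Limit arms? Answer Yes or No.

Yes

IC: δ+…+δ^3 ≥ (35−21)/(21−6) = 14/15.
At δ = 2/7: partial sum = 0.3907 < 0.9333. Cooperation not sustainable.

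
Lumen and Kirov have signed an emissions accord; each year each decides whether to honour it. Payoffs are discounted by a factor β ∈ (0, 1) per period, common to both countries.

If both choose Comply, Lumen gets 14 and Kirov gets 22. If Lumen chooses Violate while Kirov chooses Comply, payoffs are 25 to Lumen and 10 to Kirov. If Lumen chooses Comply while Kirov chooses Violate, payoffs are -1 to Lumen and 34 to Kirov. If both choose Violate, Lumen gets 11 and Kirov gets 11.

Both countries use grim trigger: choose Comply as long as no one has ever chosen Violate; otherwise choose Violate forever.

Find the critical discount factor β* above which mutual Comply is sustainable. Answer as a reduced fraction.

11/14

Lumen's threshold: (25−14)/(25−11) = 11/14.
Kirov's threshold: (34−22)/(34−11) = 12/23.
11/14 > 12/23, so Lumen binds and β* = 11/14.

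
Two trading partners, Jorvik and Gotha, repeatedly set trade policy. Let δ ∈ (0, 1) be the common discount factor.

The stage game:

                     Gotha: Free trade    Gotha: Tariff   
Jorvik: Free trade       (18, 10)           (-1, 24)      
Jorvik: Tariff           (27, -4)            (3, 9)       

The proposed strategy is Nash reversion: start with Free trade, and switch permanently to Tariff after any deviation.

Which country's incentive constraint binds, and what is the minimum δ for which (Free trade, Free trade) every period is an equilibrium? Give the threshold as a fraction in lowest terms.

Gotha; δ ≥ 14/15

For Jorvik: deviation gain 27−18 = 9, per-period punishment loss 18−3 = 15. IC gives δ ≥ 9/24 = 3/8.
For Gotha: gain 14, loss 1 per period, so δ ≥ 14/15.
The tighter constraint is Gotha's, so cooperation needs δ ≥ 14/15.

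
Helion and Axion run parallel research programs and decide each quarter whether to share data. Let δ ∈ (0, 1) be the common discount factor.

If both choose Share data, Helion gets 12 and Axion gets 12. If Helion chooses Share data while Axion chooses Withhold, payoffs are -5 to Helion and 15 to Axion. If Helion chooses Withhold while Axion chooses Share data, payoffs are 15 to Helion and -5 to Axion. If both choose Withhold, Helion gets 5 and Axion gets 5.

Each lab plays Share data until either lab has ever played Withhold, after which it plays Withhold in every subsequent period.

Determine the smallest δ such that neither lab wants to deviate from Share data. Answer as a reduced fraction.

One-period gain from deviating is 15 − 12 = 3. The loss is 12 − 5 = 7 in every subsequent period, with present value 7·δ/(1−δ).
Deviation is unprofitable when 7·δ/(1−δ) ≥ 3, i.e. δ/(1−δ) ≥ 3/7.
Equivalently δ ≥ 3/(3+7) = 3/10.

3/10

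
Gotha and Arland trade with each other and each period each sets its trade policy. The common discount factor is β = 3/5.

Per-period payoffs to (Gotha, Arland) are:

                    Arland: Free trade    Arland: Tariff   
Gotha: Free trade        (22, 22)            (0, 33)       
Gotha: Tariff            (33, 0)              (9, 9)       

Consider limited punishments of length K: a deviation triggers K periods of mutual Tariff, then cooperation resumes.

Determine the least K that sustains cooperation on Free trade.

2

IC: β(1−β^K)/(1−β) ≥ (33−22)/(22−9) = 11/13.
With β = 3/5: need 1 − β^K ≥ 11/13·(1−3/5)/(3/5), i.e. β^K ≤ 0.4359.
Since (3/5)^1 = 0.6000 and (3/5)^2 = 0.3600, the smallest such K is 2.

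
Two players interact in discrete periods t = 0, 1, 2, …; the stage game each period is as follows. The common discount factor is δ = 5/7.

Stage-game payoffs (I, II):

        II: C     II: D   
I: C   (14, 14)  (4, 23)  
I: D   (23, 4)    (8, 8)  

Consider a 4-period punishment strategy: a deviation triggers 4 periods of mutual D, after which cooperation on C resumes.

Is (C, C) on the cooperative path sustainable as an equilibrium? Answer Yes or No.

Comparing payoff streams over the 5 periods until play realigns: cooperate → 14(1+δ+…+δ^4); deviate → 23 + 8(δ+…+δ^4).
Cooperation is sustained iff (14−8)(δ+…+δ^4) ≥ 23−14.
δ+…+δ^4 = 5/7·(1−(5/7)^4)/(1−5/7) = 1.8492, and (23−14)/(14−8) = 1.5000.
1.8492 ≥ 1.5000, so cooperation is sustainable.

Yes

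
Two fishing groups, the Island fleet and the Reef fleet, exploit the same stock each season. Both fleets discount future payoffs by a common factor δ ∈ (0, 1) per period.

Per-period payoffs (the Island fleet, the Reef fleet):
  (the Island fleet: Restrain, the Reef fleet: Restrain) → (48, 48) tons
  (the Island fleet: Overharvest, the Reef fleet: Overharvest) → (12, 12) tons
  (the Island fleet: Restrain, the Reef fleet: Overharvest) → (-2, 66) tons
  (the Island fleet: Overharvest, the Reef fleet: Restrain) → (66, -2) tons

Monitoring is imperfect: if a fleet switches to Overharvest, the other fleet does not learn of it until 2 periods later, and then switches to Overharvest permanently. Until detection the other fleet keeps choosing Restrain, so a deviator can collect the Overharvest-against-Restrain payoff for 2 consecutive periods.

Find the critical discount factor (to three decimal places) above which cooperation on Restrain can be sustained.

The best deviation is to choose Overharvest for all 2 undetected periods, earning 66 each, then 12 forever once detected.
Deviation value: 66(1−δ^2)/(1−δ) + 12δ^2/(1−δ); cooperation value: 48/(1−δ).
IC: 48 ≥ 66(1−δ^2) + 12δ^2 = 66 − 54δ^2.
So δ^2 ≥ 18/54 = 1/3, giving δ ≥ (1/3)^(1/2) ≈ 0.577.

0.577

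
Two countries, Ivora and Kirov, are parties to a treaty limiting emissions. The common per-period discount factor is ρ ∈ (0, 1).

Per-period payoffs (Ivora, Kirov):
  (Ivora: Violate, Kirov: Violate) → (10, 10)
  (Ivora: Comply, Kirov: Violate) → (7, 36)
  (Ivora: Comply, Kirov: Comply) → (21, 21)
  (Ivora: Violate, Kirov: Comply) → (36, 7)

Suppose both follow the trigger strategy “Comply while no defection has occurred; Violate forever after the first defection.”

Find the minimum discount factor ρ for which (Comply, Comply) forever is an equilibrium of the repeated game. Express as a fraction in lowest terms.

15/26

21/(1−ρ) ≥ 36 + 10ρ/(1−ρ)
21 ≥ 36 − 26ρ
ρ ≥ 15/26.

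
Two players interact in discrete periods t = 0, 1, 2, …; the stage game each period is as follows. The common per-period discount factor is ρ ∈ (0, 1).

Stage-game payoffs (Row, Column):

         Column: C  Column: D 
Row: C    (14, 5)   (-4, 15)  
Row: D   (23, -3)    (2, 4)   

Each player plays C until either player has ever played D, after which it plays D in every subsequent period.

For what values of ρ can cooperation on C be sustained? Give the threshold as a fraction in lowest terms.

For Row: deviation gain 23−14 = 9, per-period punishment loss 14−2 = 12. IC gives ρ ≥ 9/21 = 3/7.
For Column: gain 10, loss 1 per period, so ρ ≥ 10/11.
The tighter constraint is Column's, so cooperation needs ρ ≥ 10/11.

10/11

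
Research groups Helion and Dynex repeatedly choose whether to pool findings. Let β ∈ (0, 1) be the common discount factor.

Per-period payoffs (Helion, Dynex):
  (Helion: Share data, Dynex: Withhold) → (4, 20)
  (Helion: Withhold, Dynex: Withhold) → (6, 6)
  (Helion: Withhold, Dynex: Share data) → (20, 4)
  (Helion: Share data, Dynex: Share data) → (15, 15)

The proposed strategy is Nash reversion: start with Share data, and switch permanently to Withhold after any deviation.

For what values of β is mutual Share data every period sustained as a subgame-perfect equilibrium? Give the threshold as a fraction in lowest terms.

Cooperation forever yields 15 each period: 15/(1−β).
Deviating yields 20 once, then 6 forever: 20 + 6β/(1−β).
No profitable deviation requires 15/(1−β) ≥ 20 + 6β/(1−β).
Multiplying by (1−β): 15 ≥ 20(1−β) + 6β = 20 − 14β.
So 14β ≥ 5, i.e. β ≥ 5/14.

5/14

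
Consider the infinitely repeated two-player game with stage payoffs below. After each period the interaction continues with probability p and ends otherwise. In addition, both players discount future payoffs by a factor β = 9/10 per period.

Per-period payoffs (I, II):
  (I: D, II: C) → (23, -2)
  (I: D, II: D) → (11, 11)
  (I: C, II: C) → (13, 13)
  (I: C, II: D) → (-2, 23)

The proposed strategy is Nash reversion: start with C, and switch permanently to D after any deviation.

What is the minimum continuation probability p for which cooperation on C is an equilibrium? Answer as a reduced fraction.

25/27

With continuation probability p and discount β, the effective per-period discount factor is βp.
Grim-trigger IC: βp ≥ (23−13)/(23−11) = 5/6.
So p ≥ (5/6)/(9/10) = 25/27.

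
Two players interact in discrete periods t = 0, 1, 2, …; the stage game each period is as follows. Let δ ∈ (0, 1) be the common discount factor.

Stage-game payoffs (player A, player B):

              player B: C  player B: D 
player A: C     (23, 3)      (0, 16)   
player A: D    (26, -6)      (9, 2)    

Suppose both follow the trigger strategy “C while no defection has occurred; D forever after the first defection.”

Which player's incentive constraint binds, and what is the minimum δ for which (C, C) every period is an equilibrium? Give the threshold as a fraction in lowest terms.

player B; δ ≥ 13/14

player A: cooperation gives 23 each period; deviation gives 26 once then 9 forever.
  23/(1−δ) ≥ 26 + 9δ/(1−δ) ⇒ δ ≥ 3/17.
player B: cooperation gives 3 each period; deviation gives 16 once then 2 forever.
  δ ≥ 13/14.
Both must hold, so the binding constraint is player B's: δ ≥ 13/14.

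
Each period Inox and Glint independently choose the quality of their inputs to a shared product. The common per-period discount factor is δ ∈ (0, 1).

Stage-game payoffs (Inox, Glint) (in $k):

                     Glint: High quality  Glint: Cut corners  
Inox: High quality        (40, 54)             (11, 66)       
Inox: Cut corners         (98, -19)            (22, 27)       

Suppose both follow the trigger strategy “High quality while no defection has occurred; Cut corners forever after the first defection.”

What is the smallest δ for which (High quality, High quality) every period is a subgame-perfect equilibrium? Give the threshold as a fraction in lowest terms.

Inox's threshold: (98−40)/(98−22) = 29/38.
Glint's threshold: (66−54)/(66−27) = 4/13.
29/38 > 4/13, so Inox binds and δ* = 29/38.

29/38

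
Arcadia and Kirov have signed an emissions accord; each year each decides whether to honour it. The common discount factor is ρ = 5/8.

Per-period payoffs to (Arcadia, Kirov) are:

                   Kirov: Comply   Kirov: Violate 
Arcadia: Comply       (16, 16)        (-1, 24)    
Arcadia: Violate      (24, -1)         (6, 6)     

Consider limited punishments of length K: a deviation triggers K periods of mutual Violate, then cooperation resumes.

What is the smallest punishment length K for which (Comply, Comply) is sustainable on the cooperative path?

2

Need Σ_{k=1}^{K} ρ^k ≥ (24−16)/(16−6) = 0.8000 at ρ = 5/8.
At K = 1 the sum is 0.6250 < 0.8000; at K = 2 it is 1.0156 ≥ 0.8000.
So the minimum punishment length is K = 2.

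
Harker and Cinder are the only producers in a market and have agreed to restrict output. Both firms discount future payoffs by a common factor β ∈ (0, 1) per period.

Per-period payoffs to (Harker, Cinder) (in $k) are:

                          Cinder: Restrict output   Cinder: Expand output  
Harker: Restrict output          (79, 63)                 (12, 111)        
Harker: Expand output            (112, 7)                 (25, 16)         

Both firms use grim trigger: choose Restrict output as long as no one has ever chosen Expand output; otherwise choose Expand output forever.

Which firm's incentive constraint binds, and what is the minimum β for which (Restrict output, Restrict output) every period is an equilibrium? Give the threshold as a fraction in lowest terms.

Cinder; β ≥ 48/95

Harker's threshold: (112−79)/(112−25) = 11/29.
Cinder's threshold: (111−63)/(111−16) = 48/95.
11/29 < 48/95, so Cinder binds and β* = 48/95.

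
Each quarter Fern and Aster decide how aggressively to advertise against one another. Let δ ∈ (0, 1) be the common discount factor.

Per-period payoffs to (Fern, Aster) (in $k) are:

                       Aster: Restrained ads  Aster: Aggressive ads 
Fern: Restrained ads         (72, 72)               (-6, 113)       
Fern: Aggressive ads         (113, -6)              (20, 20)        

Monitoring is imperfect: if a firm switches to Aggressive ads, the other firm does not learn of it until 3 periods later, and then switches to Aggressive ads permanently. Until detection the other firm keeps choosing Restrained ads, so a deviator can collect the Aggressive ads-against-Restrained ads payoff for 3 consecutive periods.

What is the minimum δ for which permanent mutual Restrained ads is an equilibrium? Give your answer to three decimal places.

0.761

Deviating for the 3 undetected periods gains 113−72 = 41 per period over cooperation, then loses 72−20 = 52 per period forever once punishment starts.
Gain: 41(1 + δ + … + δ^2); loss: 52·δ^3/(1−δ).
No profitable deviation ⇔ 41(1−δ^3) ≤ 52·δ^3, i.e. δ^3 ≥ 41/(41+52) = 41/93.
Hence δ ≥ (41/93)^(1/3) ≈ 0.761.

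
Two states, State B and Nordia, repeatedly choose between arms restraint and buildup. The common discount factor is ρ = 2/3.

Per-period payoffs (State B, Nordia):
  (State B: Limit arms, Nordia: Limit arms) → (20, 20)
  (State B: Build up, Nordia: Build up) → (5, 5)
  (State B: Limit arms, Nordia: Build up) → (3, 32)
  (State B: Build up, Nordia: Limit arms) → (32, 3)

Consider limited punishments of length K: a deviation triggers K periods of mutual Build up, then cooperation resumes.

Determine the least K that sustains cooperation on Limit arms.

IC: ρ(1−ρ^K)/(1−ρ) ≥ (32−20)/(20−5) = 4/5.
With ρ = 2/3: need 1 − ρ^K ≥ 4/5·(1−2/3)/(2/3), i.e. ρ^K ≤ 0.6000.
Since (2/3)^1 = 0.6667 and (2/3)^2 = 0.4444, the smallest such K is 2.

2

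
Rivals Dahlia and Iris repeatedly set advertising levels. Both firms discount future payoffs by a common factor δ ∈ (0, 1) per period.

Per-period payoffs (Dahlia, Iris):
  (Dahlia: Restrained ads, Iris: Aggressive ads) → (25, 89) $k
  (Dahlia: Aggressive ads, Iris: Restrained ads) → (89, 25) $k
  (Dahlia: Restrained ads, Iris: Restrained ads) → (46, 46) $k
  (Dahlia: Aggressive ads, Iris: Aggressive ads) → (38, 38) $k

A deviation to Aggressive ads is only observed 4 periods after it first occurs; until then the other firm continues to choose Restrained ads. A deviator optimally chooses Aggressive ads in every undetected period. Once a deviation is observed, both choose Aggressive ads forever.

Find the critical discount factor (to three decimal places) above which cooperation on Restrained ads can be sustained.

A deviator earns 89 for 4 periods, then 38 forever; cooperating earns 46 forever. Multiplying the IC by (1−δ):
46 ≥ 89(1−δ^4) + 38δ^4, so 51·δ^4 ≥ 43 and δ^4 ≥ 43/51.
δ ≥ (43/51)^(1/4) ≈ 0.958.

0.958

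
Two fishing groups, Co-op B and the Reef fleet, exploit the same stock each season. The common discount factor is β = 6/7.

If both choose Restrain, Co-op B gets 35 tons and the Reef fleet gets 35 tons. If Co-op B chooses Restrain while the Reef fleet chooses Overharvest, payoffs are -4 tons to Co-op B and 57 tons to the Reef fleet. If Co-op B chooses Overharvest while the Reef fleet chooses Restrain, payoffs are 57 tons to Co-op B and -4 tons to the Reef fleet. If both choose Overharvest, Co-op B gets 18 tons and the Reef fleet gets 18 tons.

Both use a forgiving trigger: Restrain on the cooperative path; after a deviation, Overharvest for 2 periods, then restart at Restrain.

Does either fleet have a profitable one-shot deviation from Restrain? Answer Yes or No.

No

Comparing payoff streams over the 3 periods until play realigns: cooperate → 35(1+β+…+β^2); deviate → 57 + 18(β+…+β^2).
Cooperation is sustained iff (35−18)(β+…+β^2) ≥ 57−35.
β+…+β^2 = 6/7·(1−(6/7)^2)/(1−6/7) = 1.5918, and (57−35)/(35−18) = 1.2941.
1.5918 ≥ 1.2941, so cooperation is sustainable.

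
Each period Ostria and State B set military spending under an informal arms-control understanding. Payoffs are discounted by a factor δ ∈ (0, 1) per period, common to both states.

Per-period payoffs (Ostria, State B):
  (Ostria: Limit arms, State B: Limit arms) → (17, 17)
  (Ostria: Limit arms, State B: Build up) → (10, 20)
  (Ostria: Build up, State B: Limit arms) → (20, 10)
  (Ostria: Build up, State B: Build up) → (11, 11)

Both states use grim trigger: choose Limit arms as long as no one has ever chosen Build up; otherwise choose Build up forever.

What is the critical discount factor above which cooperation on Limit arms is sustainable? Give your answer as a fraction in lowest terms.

Under grim trigger the critical discount factor is (T−C)/(T−P) with T = 20, C = 17, P = 11.
δ* = (20−17)/(20−11) = 3/9 = 1/3.

1/3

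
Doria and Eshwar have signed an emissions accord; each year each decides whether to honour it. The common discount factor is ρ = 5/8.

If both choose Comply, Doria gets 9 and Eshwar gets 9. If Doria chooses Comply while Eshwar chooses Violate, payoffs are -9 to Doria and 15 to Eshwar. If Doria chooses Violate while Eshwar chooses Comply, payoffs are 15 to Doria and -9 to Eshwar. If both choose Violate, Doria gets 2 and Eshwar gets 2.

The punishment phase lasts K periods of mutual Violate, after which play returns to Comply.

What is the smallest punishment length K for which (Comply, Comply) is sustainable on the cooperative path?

No profitable deviation requires (9−2)(ρ+…+ρ^K) ≥ 15−9, i.e. ρ+…+ρ^K ≥ 6/7 ≈ 0.8571.
With ρ = 5/8, the partial sums are K=1: 0.6250, K=2: 1.0156.
K = 2 is the first length at which the sum reaches 0.8571.

2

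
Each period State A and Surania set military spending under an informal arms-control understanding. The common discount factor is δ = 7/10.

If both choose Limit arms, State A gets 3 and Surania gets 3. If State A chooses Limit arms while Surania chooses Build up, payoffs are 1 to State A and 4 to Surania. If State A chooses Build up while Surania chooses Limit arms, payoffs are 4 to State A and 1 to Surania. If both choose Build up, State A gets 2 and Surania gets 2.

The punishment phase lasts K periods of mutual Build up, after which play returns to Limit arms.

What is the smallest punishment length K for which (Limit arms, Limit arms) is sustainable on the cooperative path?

2

IC: δ(1−δ^K)/(1−δ) ≥ (4−3)/(3−2) = 1.
With δ = 7/10: need 1 − δ^K ≥ 1·(1−7/10)/(7/10), i.e. δ^K ≤ 0.5714.
Since (7/10)^1 = 0.7000 and (7/10)^2 = 0.4900, the smallest such K is 2.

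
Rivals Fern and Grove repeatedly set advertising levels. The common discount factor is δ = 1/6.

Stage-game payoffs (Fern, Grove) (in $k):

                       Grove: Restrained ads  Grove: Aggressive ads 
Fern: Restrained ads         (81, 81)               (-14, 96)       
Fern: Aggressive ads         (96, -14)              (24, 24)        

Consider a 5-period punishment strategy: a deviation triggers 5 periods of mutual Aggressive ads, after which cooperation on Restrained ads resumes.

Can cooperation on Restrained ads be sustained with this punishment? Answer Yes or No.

No

IC: δ+…+δ^5 ≥ (96−81)/(81−24) = 5/19.
At δ = 1/6: partial sum = 0.2000 < 0.2632. Cooperation not sustainable.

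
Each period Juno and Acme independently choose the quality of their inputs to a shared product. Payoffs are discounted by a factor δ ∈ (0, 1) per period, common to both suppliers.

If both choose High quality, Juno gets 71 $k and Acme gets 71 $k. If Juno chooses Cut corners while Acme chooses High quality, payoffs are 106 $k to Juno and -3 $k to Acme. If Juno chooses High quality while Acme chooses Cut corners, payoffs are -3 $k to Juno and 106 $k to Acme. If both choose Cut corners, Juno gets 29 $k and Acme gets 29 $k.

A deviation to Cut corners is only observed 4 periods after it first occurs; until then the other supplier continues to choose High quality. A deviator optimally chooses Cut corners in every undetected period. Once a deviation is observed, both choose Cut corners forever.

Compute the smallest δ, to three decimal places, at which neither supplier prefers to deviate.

The best deviation is to choose Cut corners for all 4 undetected periods, earning 106 each, then 29 forever once detected.
Deviation value: 106(1−δ^4)/(1−δ) + 29δ^4/(1−δ); cooperation value: 71/(1−δ).
IC: 71 ≥ 106(1−δ^4) + 29δ^4 = 106 − 77δ^4.
So δ^4 ≥ 35/77 = 5/11, giving δ ≥ (5/11)^(1/4) ≈ 0.821.

0.821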